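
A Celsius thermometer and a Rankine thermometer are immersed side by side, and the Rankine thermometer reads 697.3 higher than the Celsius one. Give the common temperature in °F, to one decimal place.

Let x be the Celsius reading; then the Rankine reading is 1.8·x + 491.67.
(1.8·x + 491.67) - x = 697.3  ⇒  (0.8)·x = 205.63  ⇒  x = 257.0375°C.
In Fahrenheit: 257.0375 × 1.8 + 32 = 494.7°F.

494.7°F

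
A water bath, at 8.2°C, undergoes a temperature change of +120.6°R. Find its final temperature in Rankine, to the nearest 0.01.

627.03°R

The 120.6°R change is an interval, so only the factor 5/9 applies: +120.6 × 5/9 = +67.0000°C.
Final Celsius temperature: 8.2000 + 67.0000 = 75.2000°C.
In Rankine: 75.2000 × 1.8 + 491.67 = 627.03°R.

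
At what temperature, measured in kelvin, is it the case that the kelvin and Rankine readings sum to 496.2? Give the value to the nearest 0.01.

Let K be the kelvin reading. The Rankine reading is R = 1.8·K.
Require K + R = 496.2: (2.8)·K = 496.2.
K = (496.2) / (2.8) = 177.21.

177.21 K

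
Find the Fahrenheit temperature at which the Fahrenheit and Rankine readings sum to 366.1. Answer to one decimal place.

-46.8°F

Let F be the Fahrenheit reading. The Rankine reading is R = 1·F + 459.67.
Require F + R = 366.1: (2)·F + 459.67 = 366.1.
F = (366.1 - 459.67) / (2) = -46.8.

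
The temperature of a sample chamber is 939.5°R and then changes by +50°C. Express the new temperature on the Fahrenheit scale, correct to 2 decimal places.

569.83°F

Initial temperature in Celsius: (939.5 - 491.67) × 5/9 = 248.7944°C.
Final Celsius temperature: 248.7944 + 50.0000 = 298.7944°C.
In Fahrenheit: 298.7944 × 1.8 + 32 = 569.83°F.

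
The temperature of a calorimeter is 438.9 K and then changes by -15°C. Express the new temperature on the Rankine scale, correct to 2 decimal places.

Initial temperature in Celsius: 438.9 - 273.15 = 165.7500°C.
Final Celsius temperature: 165.7500 - 15.0000 = 150.7500°C.
In Rankine: 150.7500 × 1.8 + 491.67 = 763.02°R.

763.02°R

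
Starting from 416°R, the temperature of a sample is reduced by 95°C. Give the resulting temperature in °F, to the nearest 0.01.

Initial temperature in Celsius: (416 - 491.67) × 5/9 = -42.0389°C.
Final Celsius temperature: -42.0389 - 95.0000 = -137.0389°C.
In Fahrenheit: -137.0389 × 1.8 + 32 = -214.67°F.

-214.67°F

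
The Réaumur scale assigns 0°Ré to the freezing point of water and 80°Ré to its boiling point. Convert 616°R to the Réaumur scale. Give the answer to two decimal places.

55.26°Ré

First in Celsius: (616 - 491.67) × 5/9 = 69.0722°C.
Linearly onto the Réaumur scale: 0 + (69.0722 / 100) × (80 - 0) = 55.26°Ré.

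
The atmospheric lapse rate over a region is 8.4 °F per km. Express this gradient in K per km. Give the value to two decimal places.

4.67 K/km

The quantity depends on a temperature interval, so only the ratio of degree sizes applies; the offset between the scales is irrelevant.
A change of 1°F is a change of 5/9 K, so 8.4 × 5/9 = 4.67.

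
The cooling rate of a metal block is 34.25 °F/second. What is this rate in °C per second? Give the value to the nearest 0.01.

Since only a temperature interval is involved, the additive offset between the scales drops out.
A change of 1°F is a change of 5/9°C, so 34.25 × 5/9 = 19.03.

19.03 °C/second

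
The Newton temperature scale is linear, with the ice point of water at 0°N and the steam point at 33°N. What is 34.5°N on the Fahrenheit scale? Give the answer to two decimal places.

220.18°F

Linear interpolation between the fixed points: C = (34.5 - 0) × 100 / (33 - 0) = 104.5455°C.
Then 104.5455 × 1.8 + 32 = 220.18°F.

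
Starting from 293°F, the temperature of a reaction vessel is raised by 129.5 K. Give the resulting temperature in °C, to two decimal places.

274.50°C

Initial temperature in Celsius: (293 - 32) × 5/9 = 145.0000°C.
The 129.5 K change is an interval; Kelvin and Celsius degrees are the same size, so ΔC = +129.5°C.
Final Celsius temperature: 145.0000 + 129.5000 = 274.5000°C.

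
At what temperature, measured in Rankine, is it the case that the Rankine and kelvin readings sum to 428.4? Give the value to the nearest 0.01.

Let R be the Rankine reading. The kelvin reading is K = 5/9·R.
Require R + K = 428.4: (14/9)·R = 428.4.
R = (428.4) / (14/9) = 275.40.

275.40°R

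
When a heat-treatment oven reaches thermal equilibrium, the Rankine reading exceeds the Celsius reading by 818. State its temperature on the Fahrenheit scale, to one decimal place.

766.2°F

Let x be the Celsius reading; then the Rankine reading is 1.8·x + 491.67.
(1.8·x + 491.67) - x = 818  ⇒  (0.8)·x = 326.33  ⇒  x = 407.9125°C.
In Fahrenheit: 407.9125 × 1.8 + 32 = 766.2°F.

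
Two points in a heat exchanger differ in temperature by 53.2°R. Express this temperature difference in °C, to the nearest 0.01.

29.56°C

Only the scale ratio 5/9 matters for a change in temperature.
53.2 × 5/9 = 29.56.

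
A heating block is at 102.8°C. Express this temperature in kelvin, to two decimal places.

In kelvin: 102.8000 + 273.15 = 375.95 K.

375.95 K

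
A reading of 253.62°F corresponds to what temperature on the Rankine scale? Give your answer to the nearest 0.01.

713.29°R

In Celsius: (253.62 - 32) × 5/9 = 123.1222°C.
In Rankine: 123.1222 × 1.8 + 491.67 = 713.29°R.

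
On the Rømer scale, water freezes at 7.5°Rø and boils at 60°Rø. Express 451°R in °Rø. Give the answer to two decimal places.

-4.36°Rø

First in Celsius: (451 - 491.67) × 5/9 = -22.5944°C.
Linearly onto the Rømer scale: 7.5 + (-22.5944 / 100) × (60 - 7.5) = -4.36°Rø.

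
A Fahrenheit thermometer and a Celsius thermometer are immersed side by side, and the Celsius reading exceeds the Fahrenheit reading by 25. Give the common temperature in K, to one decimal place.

Let x be the Fahrenheit reading; then the Celsius reading is 5/9·x - 17.7778.
(5/9·x - 17.7778) - x = 25  ⇒  (-4/9)·x = 42.7778  ⇒  x = -96.2500°F.
In Celsius: (-96.25 - 32) × 5/9 = -71.2500°C.
In kelvin: -71.2500 + 273.15 = 201.9 K.

201.9 K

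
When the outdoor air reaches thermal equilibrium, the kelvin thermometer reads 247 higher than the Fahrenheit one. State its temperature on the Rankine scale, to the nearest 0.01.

Let x be the Fahrenheit reading; then the kelvin reading is 5/9·x + 255.372.
(5/9·x + 255.372) - x = 247  ⇒  (-4/9)·x = -8.37222  ⇒  x = 18.8375°F.
In Celsius: (18.8375 - 32) × 5/9 = -7.3125°C.
In Rankine: -7.3125 × 1.8 + 491.67 = 478.51°R.

478.51°R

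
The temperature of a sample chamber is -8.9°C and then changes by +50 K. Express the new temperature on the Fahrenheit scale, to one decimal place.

106.0°F

The 50 K change is an interval; Kelvin and Celsius degrees are the same size, so ΔC = +50°C.
Final Celsius temperature: -8.9000 + 50.0000 = 41.1000°C.
In Fahrenheit: 41.1000 × 1.8 + 32 = 106.0°F.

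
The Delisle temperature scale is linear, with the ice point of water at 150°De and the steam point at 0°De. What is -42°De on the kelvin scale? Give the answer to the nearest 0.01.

401.15 K

Linear interpolation between the fixed points: C = (-42 - 150) × 100 / (0 - 150) = 128.0000°C.
Then 128.0000 + 273.15 = 401.15 K.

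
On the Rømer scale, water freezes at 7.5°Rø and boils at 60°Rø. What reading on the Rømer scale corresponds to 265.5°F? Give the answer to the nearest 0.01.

75.60°Rø

First in Celsius: (265.5 - 32) × 5/9 = 129.7222°C.
Linearly onto the Rømer scale: 7.5 + (129.7222 / 100) × (60 - 7.5) = 75.60°Rø.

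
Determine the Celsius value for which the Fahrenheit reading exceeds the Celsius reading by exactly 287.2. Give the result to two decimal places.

Let C be the Celsius reading. The Fahrenheit reading is F = 1.8·C + 32.
Require F - C = 287.2: (0.8)·C + 32 = 287.2.
C = (287.2 - 32) / (0.8) = 319.00.

319.00°C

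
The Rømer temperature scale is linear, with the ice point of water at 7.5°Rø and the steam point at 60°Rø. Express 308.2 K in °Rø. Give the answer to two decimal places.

First in Celsius: 308.2 - 273.15 = 35.0500°C.
Linearly onto the Rømer scale: 7.5 + (35.0500 / 100) × (60 - 7.5) = 25.90°Rø.

25.90°Rø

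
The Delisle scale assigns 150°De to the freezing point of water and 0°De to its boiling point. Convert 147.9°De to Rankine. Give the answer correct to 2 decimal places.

Linear interpolation between the fixed points: C = (147.9 - 150) × 100 / (0 - 150) = 1.4000°C.
Then 1.4000 × 1.8 + 491.67 = 494.19°R.

494.19°R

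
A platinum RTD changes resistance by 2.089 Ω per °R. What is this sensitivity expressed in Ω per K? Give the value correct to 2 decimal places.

Since only a temperature interval is involved, the additive offset between the scales drops out.
A change of 1 K is a change of 1.8°R, so per K the value is 2.089 × 1.8 = 3.76.

3.76 Ω per K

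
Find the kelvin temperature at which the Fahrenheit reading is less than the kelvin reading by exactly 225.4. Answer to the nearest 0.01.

292.84 K

Let K be the kelvin reading. The Fahrenheit reading is F = 1.8·K - 459.67.
Require F - K = -225.4: (0.8)·K - 459.67 = -225.4.
K = (-225.4 + 459.67) / (0.8) = 292.84.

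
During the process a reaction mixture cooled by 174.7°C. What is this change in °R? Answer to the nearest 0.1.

314.5°R

For a temperature interval the offset drops out; only the factor 1.8 applies.
174.7 × 1.8 = 314.5.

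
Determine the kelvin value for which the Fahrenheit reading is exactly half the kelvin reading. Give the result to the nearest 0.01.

353.59 K

Let K be the kelvin reading. The Fahrenheit reading is F = 1.8·K - 459.67.
Require F = 0.5·K: 1.8·K - 459.67 = 0.5·K.
(1.3)·K = 459.67  ⇒  K = 353.59.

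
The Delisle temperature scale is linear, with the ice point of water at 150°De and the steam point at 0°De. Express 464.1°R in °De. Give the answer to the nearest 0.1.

173.0°De

First in Celsius: (464.1 - 491.67) × 5/9 = -15.3167°C.
Linearly onto the Delisle scale: 150 + (-15.3167 / 100) × (0 - 150) = 173.0°De.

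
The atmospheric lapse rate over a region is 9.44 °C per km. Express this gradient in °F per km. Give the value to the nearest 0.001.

16.992 °F/km

Since only a temperature interval is involved, the additive offset between the scales drops out.
A change of 1°C is a change of 1.8°F, so 9.44 × 1.8 = 16.992.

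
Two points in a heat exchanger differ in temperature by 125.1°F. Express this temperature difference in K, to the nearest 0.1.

69.5 K

For a temperature interval the offset drops out; only the factor 5/9 applies.
125.1 × 5/9 = 69.5.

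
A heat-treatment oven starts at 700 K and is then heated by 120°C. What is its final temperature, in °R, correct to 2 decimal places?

Initial temperature in Celsius: 700 - 273.15 = 426.8500°C.
Final Celsius temperature: 426.8500 + 120.0000 = 546.8500°C.
In Rankine: 546.8500 × 1.8 + 491.67 = 1476.00°R.

1476.00°R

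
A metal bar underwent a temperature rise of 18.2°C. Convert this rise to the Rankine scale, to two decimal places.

An interval of 1°C corresponds to 1.8°R.
18.2 × 1.8 = 32.76.

32.76°R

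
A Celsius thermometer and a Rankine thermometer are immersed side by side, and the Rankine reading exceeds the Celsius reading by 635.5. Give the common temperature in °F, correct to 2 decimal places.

Let x be the Celsius reading; then the Rankine reading is 1.8·x + 491.67.
(1.8·x + 491.67) - x = 635.5  ⇒  (0.8)·x = 143.83  ⇒  x = 179.7875°C.
In Fahrenheit: 179.7875 × 1.8 + 32 = 355.62°F.

355.62°F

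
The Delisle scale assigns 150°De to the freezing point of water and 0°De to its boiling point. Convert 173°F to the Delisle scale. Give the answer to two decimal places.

32.50°De

First in Celsius: (173 - 32) × 5/9 = 78.3333°C.
Linearly onto the Delisle scale: 150 + (78.3333 / 100) × (0 - 150) = 32.50°De.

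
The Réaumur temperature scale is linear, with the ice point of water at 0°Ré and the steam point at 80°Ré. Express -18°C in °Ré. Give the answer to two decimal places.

-14.40°Ré

Linearly onto the Réaumur scale: 0 + (-18.0000 / 100) × (80 - 0) = -14.40°Ré.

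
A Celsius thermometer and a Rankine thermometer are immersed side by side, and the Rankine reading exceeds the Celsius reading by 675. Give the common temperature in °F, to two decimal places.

444.49°F

Let x be the Celsius reading; then the Rankine reading is 1.8·x + 491.67.
(1.8·x + 491.67) - x = 675  ⇒  (0.8)·x = 183.33  ⇒  x = 229.1625°C.
In Fahrenheit: 229.1625 × 1.8 + 32 = 444.49°F.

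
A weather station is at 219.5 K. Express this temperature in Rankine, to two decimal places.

395.10°R

In Celsius: 219.5 - 273.15 = -53.6500°C.
In Rankine: -53.6500 × 1.8 + 491.67 = 395.10°R.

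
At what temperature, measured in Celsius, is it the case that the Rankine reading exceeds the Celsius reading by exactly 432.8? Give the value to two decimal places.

-73.59°C

Let C be the Celsius reading. The Rankine reading is R = 1.8·C + 491.67.
Require R - C = 432.8: (0.8)·C + 491.67 = 432.8.
C = (432.8 - 491.67) / (0.8) = -73.59.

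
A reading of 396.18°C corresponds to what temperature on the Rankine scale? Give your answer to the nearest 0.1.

1204.8°R

In Rankine: 396.1800 × 1.8 + 491.67 = 1204.8°R.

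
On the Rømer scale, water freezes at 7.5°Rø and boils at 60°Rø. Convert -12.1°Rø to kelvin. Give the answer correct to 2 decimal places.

Linear interpolation between the fixed points: C = (-12.1 - 7.5) × 100 / (60 - 7.5) = -37.3333°C.
Then -37.3333 + 273.15 = 235.82 K.

235.82 K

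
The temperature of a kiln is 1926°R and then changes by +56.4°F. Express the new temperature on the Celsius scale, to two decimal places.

828.18°C

Initial temperature in Celsius: (1926 - 491.67) × 5/9 = 796.8500°C.
The 56.4°F change is an interval, so only the factor 5/9 applies: +56.4 × 5/9 = +31.3333°C.
Final Celsius temperature: 796.8500 + 31.3333 = 828.1833°C.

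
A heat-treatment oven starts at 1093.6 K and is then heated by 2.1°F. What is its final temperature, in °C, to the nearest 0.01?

821.62°C

Initial temperature in Celsius: 1093.6 - 273.15 = 820.4500°C.
The 2.1°F change is an interval, so only the factor 5/9 applies: +2.1 × 5/9 = +1.1667°C.
Final Celsius temperature: 820.4500 + 1.1667 = 821.6167°C.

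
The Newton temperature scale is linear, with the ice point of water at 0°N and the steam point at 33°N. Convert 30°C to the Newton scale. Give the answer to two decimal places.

Linearly onto the Newton scale: 0 + (30.0000 / 100) × (33 - 0) = 9.90°N.

9.90°N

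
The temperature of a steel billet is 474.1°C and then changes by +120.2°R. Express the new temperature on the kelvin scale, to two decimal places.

The 120.2°R change is an interval, so only the factor 5/9 applies: +120.2 × 5/9 = +66.7778°C.
Final Celsius temperature: 474.1000 + 66.7778 = 540.8778°C.
In kelvin: 540.8778 + 273.15 = 814.03 K.

814.03 K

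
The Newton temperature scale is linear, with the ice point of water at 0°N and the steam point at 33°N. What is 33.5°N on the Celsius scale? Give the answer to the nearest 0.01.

101.52°C

Linear interpolation between the fixed points: C = (33.5 - 0) × 100 / (33 - 0) = 101.5152°C.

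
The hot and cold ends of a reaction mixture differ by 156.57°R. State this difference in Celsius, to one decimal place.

Only the scale ratio 5/9 matters for a change in temperature.
156.57 × 5/9 = 87.0.

87.0°C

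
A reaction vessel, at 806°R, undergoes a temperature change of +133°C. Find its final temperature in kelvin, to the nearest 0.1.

Initial temperature in Celsius: (806 - 491.67) × 5/9 = 174.6278°C.
Final Celsius temperature: 174.6278 + 133.0000 = 307.6278°C.
In kelvin: 307.6278 + 273.15 = 580.8 K.

580.8 K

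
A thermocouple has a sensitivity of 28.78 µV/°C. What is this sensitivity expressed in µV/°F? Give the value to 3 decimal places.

The quantity depends on a temperature interval, so only the ratio of degree sizes applies; the offset between the scales is irrelevant.
A change of 1°F is a change of 5/9°C, so per °F the value is 28.78 × 5/9 = 15.989.

15.989 µV/°F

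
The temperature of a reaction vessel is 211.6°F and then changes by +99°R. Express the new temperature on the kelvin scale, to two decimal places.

427.93 K

Initial temperature in Celsius: (211.6 - 32) × 5/9 = 99.7778°C.
The 99°R change is an interval, so only the factor 5/9 applies: +99 × 5/9 = +55.0000°C.
Final Celsius temperature: 99.7778 + 55.0000 = 154.7778°C.
In kelvin: 154.7778 + 273.15 = 427.93 K.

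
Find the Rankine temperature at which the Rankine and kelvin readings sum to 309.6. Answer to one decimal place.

Let R be the Rankine reading. The kelvin reading is K = 5/9·R.
Require R + K = 309.6: (14/9)·R = 309.6.
R = (309.6) / (14/9) = 199.0.

199.0°R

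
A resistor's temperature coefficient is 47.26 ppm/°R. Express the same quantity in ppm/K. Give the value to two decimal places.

Since only a temperature interval is involved, the additive offset between the scales drops out.
A change of 1 K is a change of 1.8°R, so per K the value is 47.26 × 1.8 = 85.07.

85.07 ppm/K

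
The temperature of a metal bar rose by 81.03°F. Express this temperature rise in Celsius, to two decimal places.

45.02°C

An interval of 1°F corresponds to 5/9°C.
81.03 × 5/9 = 45.02.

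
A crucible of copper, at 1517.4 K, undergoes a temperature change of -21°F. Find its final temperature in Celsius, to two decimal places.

1232.58°C

Initial temperature in Celsius: 1517.4 - 273.15 = 1244.2500°C.
The 21°F change is an interval, so only the factor 5/9 applies: -21 × 5/9 = -11.6667°C.
Final Celsius temperature: 1244.2500 - 11.6667 = 1232.5833°C.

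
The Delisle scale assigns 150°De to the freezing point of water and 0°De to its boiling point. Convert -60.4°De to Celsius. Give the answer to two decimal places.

Linear interpolation between the fixed points: C = (-60.4 - 150) × 100 / (0 - 150) = 140.2667°C.

140.27°C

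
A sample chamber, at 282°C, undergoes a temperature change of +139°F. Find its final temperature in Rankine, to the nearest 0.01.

1138.27°R

The 139°F change is an interval, so only the factor 5/9 applies: +139 × 5/9 = +77.2222°C.
Final Celsius temperature: 282.0000 + 77.2222 = 359.2222°C.
In Rankine: 359.2222 × 1.8 + 491.67 = 1138.27°R.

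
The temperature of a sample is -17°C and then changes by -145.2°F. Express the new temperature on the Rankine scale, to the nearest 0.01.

The 145.2°F change is an interval, so only the factor 5/9 applies: -145.2 × 5/9 = -80.6667°C.
Final Celsius temperature: -17.0000 - 80.6667 = -97.6667°C.
In Rankine: -97.6667 × 1.8 + 491.67 = 315.87°R.

315.87°R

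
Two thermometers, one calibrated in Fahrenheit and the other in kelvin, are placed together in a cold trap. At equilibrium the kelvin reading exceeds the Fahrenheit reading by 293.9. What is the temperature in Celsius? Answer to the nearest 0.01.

-65.94°C

Let x be the Fahrenheit reading; then the kelvin reading is 5/9·x + 255.372.
(5/9·x + 255.372) - x = 293.9  ⇒  (-4/9)·x = 38.5278  ⇒  x = -86.6875°F.
In Celsius: (-86.6875 - 32) × 5/9 = -65.94°C.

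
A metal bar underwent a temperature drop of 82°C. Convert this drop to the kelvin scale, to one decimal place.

Celsius and kelvin degrees are the same size, so the interval is unchanged: 82.0.

82.0 K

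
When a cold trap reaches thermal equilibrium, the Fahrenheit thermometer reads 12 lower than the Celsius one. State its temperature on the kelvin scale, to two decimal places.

Let x be the Celsius reading; then the Fahrenheit reading is 1.8·x + 32.
(1.8·x + 32) - x = -12  ⇒  (0.8)·x = -44  ⇒  x = -55.0000°C.
In kelvin: -55.0000 + 273.15 = 218.15 K.

218.15 K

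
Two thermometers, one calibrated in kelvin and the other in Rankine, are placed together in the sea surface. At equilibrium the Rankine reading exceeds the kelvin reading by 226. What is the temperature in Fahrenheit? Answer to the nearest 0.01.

Let x be the kelvin reading; then the Rankine reading is 1.8·x.
(1.8·x) - x = 226  ⇒  (0.8)·x = 226  ⇒  x = 282.5000 K.
In Celsius: 282.5 - 273.15 = 9.3500°C.
In Fahrenheit: 9.3500 × 1.8 + 32 = 48.83°F.

48.83°F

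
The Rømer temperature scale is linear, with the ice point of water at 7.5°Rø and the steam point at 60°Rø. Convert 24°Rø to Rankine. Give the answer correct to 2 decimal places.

Linear interpolation between the fixed points: C = (24 - 7.5) × 100 / (60 - 7.5) = 31.4286°C.
Then 31.4286 × 1.8 + 491.67 = 548.24°R.

548.24°R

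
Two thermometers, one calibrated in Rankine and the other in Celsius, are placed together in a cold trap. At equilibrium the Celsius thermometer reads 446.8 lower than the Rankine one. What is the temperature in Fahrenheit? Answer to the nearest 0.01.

Let x be the Rankine reading; then the Celsius reading is 5/9·x - 273.15.
(5/9·x - 273.15) - x = -446.8  ⇒  (-4/9)·x = -173.65  ⇒  x = 390.7125°R.
In Celsius: (390.7125 - 491.67) × 5/9 = -56.0875°C.
In Fahrenheit: -56.0875 × 1.8 + 32 = -68.96°F.

-68.96°F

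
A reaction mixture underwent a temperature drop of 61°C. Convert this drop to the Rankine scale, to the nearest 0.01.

109.80°R

For a temperature interval the offset drops out; only the factor 1.8 applies.
61 × 1.8 = 109.80.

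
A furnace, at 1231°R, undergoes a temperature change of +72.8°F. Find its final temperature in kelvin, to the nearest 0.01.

724.33 K

Initial temperature in Celsius: (1231 - 491.67) × 5/9 = 410.7389°C.
The 72.8°F change is an interval, so only the factor 5/9 applies: +72.8 × 5/9 = +40.4444°C.
Final Celsius temperature: 410.7389 + 40.4444 = 451.1833°C.
In kelvin: 451.1833 + 273.15 = 724.33 K.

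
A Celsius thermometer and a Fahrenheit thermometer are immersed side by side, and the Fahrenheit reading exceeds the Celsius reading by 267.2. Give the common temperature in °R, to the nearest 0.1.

1020.9°R

Let x be the Celsius reading; then the Fahrenheit reading is 1.8·x + 32.
(1.8·x + 32) - x = 267.2  ⇒  (0.8)·x = 235.2  ⇒  x = 294.0000°C.
In Rankine: 294.0000 × 1.8 + 491.67 = 1020.9°R.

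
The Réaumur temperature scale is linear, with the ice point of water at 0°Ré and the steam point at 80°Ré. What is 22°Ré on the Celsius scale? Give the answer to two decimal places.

27.50°C

Linear interpolation between the fixed points: C = (22 - 0) × 100 / (80 - 0) = 27.5000°C.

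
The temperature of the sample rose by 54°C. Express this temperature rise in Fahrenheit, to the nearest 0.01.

97.20°F

An interval of 1°C corresponds to 1.8°F.
54 × 1.8 = 97.20.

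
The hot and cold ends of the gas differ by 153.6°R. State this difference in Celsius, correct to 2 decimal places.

85.33°C

An interval of 1°R corresponds to 5/9°C.
153.6 × 5/9 = 85.33.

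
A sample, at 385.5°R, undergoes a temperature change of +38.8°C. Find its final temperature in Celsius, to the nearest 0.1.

-20.2°C

Initial temperature in Celsius: (385.5 - 491.67) × 5/9 = -58.9833°C.
Final Celsius temperature: -58.9833 + 38.8000 = -20.1833°C.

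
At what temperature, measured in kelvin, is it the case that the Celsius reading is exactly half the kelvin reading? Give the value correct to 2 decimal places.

546.30 K

Let K be the kelvin reading. The Celsius reading is C = 1·K - 273.15.
Require C = 0.5·K: 1·K - 273.15 = 0.5·K.
(0.5)·K = 273.15  ⇒  K = 546.30.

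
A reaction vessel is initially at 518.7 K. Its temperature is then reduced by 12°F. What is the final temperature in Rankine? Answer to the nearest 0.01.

Initial temperature in Celsius: 518.7 - 273.15 = 245.5500°C.
The 12°F change is an interval, so only the factor 5/9 applies: -12 × 5/9 = -6.6667°C.
Final Celsius temperature: 245.5500 - 6.6667 = 238.8833°C.
In Rankine: 238.8833 × 1.8 + 491.67 = 921.66°R.

921.66°R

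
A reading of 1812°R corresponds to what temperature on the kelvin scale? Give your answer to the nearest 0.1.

In Celsius: (1812 - 491.67) × 5/9 = 733.5167°C.
In kelvin: 733.5167 + 273.15 = 1006.7 K.

1006.7 K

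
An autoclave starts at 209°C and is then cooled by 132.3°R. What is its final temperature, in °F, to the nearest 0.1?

275.9°F

The 132.3°R change is an interval, so only the factor 5/9 applies: -132.3 × 5/9 = -73.5000°C.
Final Celsius temperature: 209.0000 - 73.5000 = 135.5000°C.
In Fahrenheit: 135.5000 × 1.8 + 32 = 275.9°F.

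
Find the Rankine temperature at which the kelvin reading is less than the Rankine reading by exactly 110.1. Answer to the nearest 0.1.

Let R be the Rankine reading. The kelvin reading is K = 5/9·R.
Require K - R = -110.1: (-4/9)·R = -110.1.
R = (-110.1) / (-4/9) = 247.7.

247.7°R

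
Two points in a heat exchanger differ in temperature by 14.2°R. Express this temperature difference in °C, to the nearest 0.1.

7.9°C

An interval of 1°R corresponds to 5/9°C.
14.2 × 5/9 = 7.9.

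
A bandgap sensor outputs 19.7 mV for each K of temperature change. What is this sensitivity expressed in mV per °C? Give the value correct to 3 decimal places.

Since only a temperature interval is involved, the additive offset between the scales drops out.
A change of 1°C is a change of 1 K, so per °C the value is 19.7 × 1 = 19.700.

19.700 mV per °C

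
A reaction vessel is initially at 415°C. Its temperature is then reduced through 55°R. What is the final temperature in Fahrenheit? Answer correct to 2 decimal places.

The 55°R change is an interval, so only the factor 5/9 applies: -55 × 5/9 = -30.5556°C.
Final Celsius temperature: 415.0000 - 30.5556 = 384.4444°C.
In Fahrenheit: 384.4444 × 1.8 + 32 = 724.00°F.

724.00°F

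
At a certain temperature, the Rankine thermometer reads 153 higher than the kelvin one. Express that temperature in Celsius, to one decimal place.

-81.9°C

Let x be the kelvin reading; then the Rankine reading is 1.8·x.
(1.8·x) - x = 153  ⇒  (0.8)·x = 153  ⇒  x = 191.2500 K.
In Celsius: 191.25 - 273.15 = -81.9°C.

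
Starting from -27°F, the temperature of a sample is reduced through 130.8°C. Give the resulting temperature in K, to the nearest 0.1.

Initial temperature in Celsius: (-27 - 32) × 5/9 = -32.7778°C.
Final Celsius temperature: -32.7778 - 130.8000 = -163.5778°C.
In kelvin: -163.5778 + 273.15 = 109.6 K.

109.6 K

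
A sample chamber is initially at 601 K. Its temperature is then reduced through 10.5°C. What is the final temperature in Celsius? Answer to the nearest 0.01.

Initial temperature in Celsius: 601 - 273.15 = 327.8500°C.
Final Celsius temperature: 327.8500 - 10.5000 = 317.3500°C.

317.35°C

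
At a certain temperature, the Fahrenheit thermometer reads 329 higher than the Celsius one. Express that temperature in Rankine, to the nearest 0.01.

1159.92°R

Let x be the Celsius reading; then the Fahrenheit reading is 1.8·x + 32.
(1.8·x + 32) - x = 329  ⇒  (0.8)·x = 297  ⇒  x = 371.2500°C.
In Rankine: 371.2500 × 1.8 + 491.67 = 1159.92°R.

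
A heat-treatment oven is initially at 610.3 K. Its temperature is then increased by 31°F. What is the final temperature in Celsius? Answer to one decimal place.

354.4°C

Initial temperature in Celsius: 610.3 - 273.15 = 337.1500°C.
The 31°F change is an interval, so only the factor 5/9 applies: +31 × 5/9 = +17.2222°C.
Final Celsius temperature: 337.1500 + 17.2222 = 354.3722°C.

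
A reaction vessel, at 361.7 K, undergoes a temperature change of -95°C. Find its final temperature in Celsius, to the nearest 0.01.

Initial temperature in Celsius: 361.7 - 273.15 = 88.5500°C.
Final Celsius temperature: 88.5500 - 95.0000 = -6.4500°C.

-6.45°C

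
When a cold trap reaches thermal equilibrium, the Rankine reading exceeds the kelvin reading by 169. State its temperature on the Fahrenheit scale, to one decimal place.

-79.4°F

Let x be the kelvin reading; then the Rankine reading is 1.8·x.
(1.8·x) - x = 169  ⇒  (0.8)·x = 169  ⇒  x = 211.2500 K.
In Celsius: 211.25 - 273.15 = -61.9000°C.
In Fahrenheit: -61.9000 × 1.8 + 32 = -79.4°F.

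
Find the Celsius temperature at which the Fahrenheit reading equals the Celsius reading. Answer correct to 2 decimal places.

Let C be the Celsius reading. The Fahrenheit reading is F = 1.8·C + 32.
Set F = C: 1.8·C + 32 = C.
(0.8)·C = -32  ⇒  C = -40.00.

-40.00°C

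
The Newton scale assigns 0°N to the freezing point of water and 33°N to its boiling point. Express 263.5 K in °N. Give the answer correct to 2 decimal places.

First in Celsius: 263.5 - 273.15 = -9.6500°C.
Linearly onto the Newton scale: 0 + (-9.6500 / 100) × (33 - 0) = -3.18°N.

-3.18°N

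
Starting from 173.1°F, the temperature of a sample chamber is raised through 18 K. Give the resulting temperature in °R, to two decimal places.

665.17°R

Initial temperature in Celsius: (173.1 - 32) × 5/9 = 78.3889°C.
The 18 K change is an interval; Kelvin and Celsius degrees are the same size, so ΔC = +18°C.
Final Celsius temperature: 78.3889 + 18.0000 = 96.3889°C.
In Rankine: 96.3889 × 1.8 + 491.67 = 665.17°R.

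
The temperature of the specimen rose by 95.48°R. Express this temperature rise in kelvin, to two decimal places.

For a temperature interval the offset drops out; only the factor 5/9 applies.
95.48 × 5/9 = 53.04.

53.04 K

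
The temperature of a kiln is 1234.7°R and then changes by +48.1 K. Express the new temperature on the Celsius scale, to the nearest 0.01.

Initial temperature in Celsius: (1234.7 - 491.67) × 5/9 = 412.7944°C.
The 48.1 K change is an interval; Kelvin and Celsius degrees are the same size, so ΔC = +48.1°C.
Final Celsius temperature: 412.7944 + 48.1000 = 460.8944°C.

460.89°C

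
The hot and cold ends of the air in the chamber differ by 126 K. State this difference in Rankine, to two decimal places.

226.80°R

An interval of 1 K corresponds to 1.8°R.
126 × 1.8 = 226.80.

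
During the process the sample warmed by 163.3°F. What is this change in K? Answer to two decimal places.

For a temperature interval the offset drops out; only the factor 5/9 applies.
163.3 × 5/9 = 90.72.

90.72 K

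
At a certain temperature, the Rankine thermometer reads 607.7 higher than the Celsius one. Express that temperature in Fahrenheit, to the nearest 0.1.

293.1°F

Let x be the Celsius reading; then the Rankine reading is 1.8·x + 491.67.
(1.8·x + 491.67) - x = 607.7  ⇒  (0.8)·x = 116.03  ⇒  x = 145.0375°C.
In Fahrenheit: 145.0375 × 1.8 + 32 = 293.1°F.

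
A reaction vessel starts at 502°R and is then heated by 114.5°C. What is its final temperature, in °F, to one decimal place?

Initial temperature in Celsius: (502 - 491.67) × 5/9 = 5.7389°C.
Final Celsius temperature: 5.7389 + 114.5000 = 120.2389°C.
In Fahrenheit: 120.2389 × 1.8 + 32 = 248.4°F.

248.4°F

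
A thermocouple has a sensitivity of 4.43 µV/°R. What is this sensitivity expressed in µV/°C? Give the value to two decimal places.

The quantity depends on a temperature interval, so only the ratio of degree sizes applies; the offset between the scales is irrelevant.
A change of 1°C is a change of 1.8°R, so per °C the value is 4.43 × 1.8 = 7.97.

7.97 µV/°C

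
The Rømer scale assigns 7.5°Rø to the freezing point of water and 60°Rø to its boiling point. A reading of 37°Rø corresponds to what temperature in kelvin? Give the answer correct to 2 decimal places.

Linear interpolation between the fixed points: C = (37 - 7.5) × 100 / (60 - 7.5) = 56.1905°C.
Then 56.1905 + 273.15 = 329.34 K.

329.34 K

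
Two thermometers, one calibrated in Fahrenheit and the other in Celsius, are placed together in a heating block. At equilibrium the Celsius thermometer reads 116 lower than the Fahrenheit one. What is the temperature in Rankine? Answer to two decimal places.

Let x be the Fahrenheit reading; then the Celsius reading is 5/9·x - 17.7778.
(5/9·x - 17.7778) - x = -116  ⇒  (-4/9)·x = -98.2222  ⇒  x = 221.0000°F.
In Celsius: (221 - 32) × 5/9 = 105.0000°C.
In Rankine: 105.0000 × 1.8 + 491.67 = 680.67°R.

680.67°R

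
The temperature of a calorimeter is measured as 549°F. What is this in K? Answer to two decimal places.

560.37 K

In Celsius: (549 - 32) × 5/9 = 287.2222°C.
In kelvin: 287.2222 + 273.15 = 560.37 K.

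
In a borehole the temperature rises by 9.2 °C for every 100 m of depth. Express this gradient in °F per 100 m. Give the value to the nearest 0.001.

16.560 °F/100 m

Since only a temperature interval is involved, the additive offset between the scales drops out.
A change of 1°C is a change of 1.8°F, so 9.2 × 1.8 = 16.560.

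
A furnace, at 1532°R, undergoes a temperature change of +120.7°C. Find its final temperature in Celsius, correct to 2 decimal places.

Initial temperature in Celsius: (1532 - 491.67) × 5/9 = 577.9611°C.
Final Celsius temperature: 577.9611 + 120.7000 = 698.6611°C.

698.66°C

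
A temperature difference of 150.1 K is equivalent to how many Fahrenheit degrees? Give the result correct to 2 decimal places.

An interval of 1 K corresponds to 1.8°F.
150.1 × 1.8 = 270.18.

270.18°F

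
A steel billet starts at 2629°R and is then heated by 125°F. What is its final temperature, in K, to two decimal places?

1530.00 K

Initial temperature in Celsius: (2629 - 491.67) × 5/9 = 1187.4056°C.
The 125°F change is an interval, so only the factor 5/9 applies: +125 × 5/9 = +69.4444°C.
Final Celsius temperature: 1187.4056 + 69.4444 = 1256.8500°C.
In kelvin: 1256.8500 + 273.15 = 1530.00 K.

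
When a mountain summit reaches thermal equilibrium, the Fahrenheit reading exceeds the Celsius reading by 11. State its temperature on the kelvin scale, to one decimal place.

246.9 K

Let x be the Fahrenheit reading; then the Celsius reading is 5/9·x - 17.7778.
(5/9·x - 17.7778) - x = -11  ⇒  (-4/9)·x = 61/9  ⇒  x = -15.2500°F.
In Celsius: (-15.25 - 32) × 5/9 = -26.2500°C.
In kelvin: -26.2500 + 273.15 = 246.9 K.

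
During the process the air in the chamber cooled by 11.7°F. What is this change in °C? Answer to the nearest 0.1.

6.5°C

An interval of 1°F corresponds to 5/9°C.
11.7 × 5/9 = 6.5.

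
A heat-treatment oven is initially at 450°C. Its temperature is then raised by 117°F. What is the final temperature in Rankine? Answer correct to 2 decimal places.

The 117°F change is an interval, so only the factor 5/9 applies: +117 × 5/9 = +65.0000°C.
Final Celsius temperature: 450.0000 + 65.0000 = 515.0000°C.
In Rankine: 515.0000 × 1.8 + 491.67 = 1418.67°R.

1418.67°R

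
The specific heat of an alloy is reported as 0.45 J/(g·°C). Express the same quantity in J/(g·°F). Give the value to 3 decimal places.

Since only a temperature interval is involved, the additive offset between the scales drops out.
A change of 1°F is a change of 5/9°C, so per °F the value is 0.45 × 5/9 = 0.250.

0.250 J/(g·°F)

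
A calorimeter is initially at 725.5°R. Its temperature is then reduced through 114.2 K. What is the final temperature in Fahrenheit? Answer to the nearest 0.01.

60.27°F

Initial temperature in Celsius: (725.5 - 491.67) × 5/9 = 129.9056°C.
The 114.2 K change is an interval; Kelvin and Celsius degrees are the same size, so ΔC = -114.2°C.
Final Celsius temperature: 129.9056 - 114.2000 = 15.7056°C.
In Fahrenheit: 15.7056 × 1.8 + 32 = 60.27°F.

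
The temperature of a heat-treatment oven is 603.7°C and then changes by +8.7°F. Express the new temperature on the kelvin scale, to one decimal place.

881.7 K

The 8.7°F change is an interval, so only the factor 5/9 applies: +8.7 × 5/9 = +4.8333°C.
Final Celsius temperature: 603.7000 + 4.8333 = 608.5333°C.
In kelvin: 608.5333 + 273.15 = 881.7 K.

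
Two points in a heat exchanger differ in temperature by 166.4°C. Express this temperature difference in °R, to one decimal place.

An interval of 1°C corresponds to 1.8°R.
166.4 × 1.8 = 299.5.

299.5°R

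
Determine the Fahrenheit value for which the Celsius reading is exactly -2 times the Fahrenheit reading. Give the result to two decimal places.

6.96°F

Let F be the Fahrenheit reading. The Celsius reading is C = 5/9·F - 17.7778.
Require C = -2·F: 5/9·F - 17.7778 = -2·F.
(23/9)·F = 17.7778  ⇒  F = 6.96.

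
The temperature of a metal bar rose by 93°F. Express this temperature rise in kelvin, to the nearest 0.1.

51.7 K

An interval of 1°F corresponds to 5/9 K.
93 × 5/9 = 51.7.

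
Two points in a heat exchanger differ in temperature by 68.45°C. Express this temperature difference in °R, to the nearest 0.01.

123.21°R

For a temperature interval the offset drops out; only the factor 1.8 applies.
68.45 × 1.8 = 123.21.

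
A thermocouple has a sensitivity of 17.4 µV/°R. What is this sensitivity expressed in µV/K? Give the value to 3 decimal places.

Since only a temperature interval is involved, the additive offset between the scales drops out.
A change of 1 K is a change of 1.8°R, so per K the value is 17.4 × 1.8 = 31.320.

31.320 µV/K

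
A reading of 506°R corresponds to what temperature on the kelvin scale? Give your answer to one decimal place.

281.1 K

In Celsius: (506 - 491.67) × 5/9 = 7.9611°C.
In kelvin: 7.9611 + 273.15 = 281.1 K.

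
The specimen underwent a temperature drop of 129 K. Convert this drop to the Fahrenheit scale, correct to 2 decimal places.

232.20°F

An interval of 1 K corresponds to 1.8°F.
129 × 1.8 = 232.20.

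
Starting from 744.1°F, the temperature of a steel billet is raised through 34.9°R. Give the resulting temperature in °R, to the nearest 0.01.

1238.67°R

Initial temperature in Celsius: (744.1 - 32) × 5/9 = 395.6111°C.
The 34.9°R change is an interval, so only the factor 5/9 applies: +34.9 × 5/9 = +19.3889°C.
Final Celsius temperature: 395.6111 + 19.3889 = 415.0000°C.
In Rankine: 415.0000 × 1.8 + 491.67 = 1238.67°R.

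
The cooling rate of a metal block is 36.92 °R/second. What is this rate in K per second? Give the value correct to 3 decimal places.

20.511 K/second

The quantity depends on a temperature interval, so only the ratio of degree sizes applies; the offset between the scales is irrelevant.
A change of 1°R is a change of 5/9 K, so 36.92 × 5/9 = 20.511.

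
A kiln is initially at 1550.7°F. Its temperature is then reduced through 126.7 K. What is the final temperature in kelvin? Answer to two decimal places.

Initial temperature in Celsius: (1550.7 - 32) × 5/9 = 843.7222°C.
The 126.7 K change is an interval; Kelvin and Celsius degrees are the same size, so ΔC = -126.7°C.
Final Celsius temperature: 843.7222 - 126.7000 = 717.0222°C.
In kelvin: 717.0222 + 273.15 = 990.17 K.

990.17 K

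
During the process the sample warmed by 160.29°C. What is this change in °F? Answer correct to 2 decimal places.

An interval of 1°C corresponds to 1.8°F.
160.29 × 1.8 = 288.52.

288.52°F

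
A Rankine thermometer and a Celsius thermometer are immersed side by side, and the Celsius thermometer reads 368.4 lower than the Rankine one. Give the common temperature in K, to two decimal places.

Let x be the Rankine reading; then the Celsius reading is 5/9·x - 273.15.
(5/9·x - 273.15) - x = -368.4  ⇒  (-4/9)·x = -95.25  ⇒  x = 214.3125°R.
In Celsius: (214.3125 - 491.67) × 5/9 = -154.0875°C.
In kelvin: -154.0875 + 273.15 = 119.06 K.

119.06 K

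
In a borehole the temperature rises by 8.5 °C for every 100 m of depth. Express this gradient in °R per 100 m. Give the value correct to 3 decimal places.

Since only a temperature interval is involved, the additive offset between the scales drops out.
A change of 1°C is a change of 1.8°R, so 8.5 × 1.8 = 15.300.

15.300 °R/100 m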